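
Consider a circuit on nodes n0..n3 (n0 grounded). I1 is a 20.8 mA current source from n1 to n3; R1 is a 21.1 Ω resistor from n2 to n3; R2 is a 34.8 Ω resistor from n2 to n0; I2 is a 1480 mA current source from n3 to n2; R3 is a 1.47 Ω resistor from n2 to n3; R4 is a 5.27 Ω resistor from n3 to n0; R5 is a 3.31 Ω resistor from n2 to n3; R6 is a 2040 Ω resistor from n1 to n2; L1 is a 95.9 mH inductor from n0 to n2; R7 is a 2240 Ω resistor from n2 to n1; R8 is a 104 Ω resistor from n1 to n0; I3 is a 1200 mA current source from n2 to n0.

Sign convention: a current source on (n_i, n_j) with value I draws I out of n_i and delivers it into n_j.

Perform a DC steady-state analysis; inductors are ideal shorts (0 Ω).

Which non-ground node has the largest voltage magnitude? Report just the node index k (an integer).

Element admittances at DC:
  I1: injects 0.0208 A into n3 (from n1)
  Y(R1) = 0.04739 S between n2,n3
  Y(R2) = 0.02874 S between n2,n0
  I2: injects 1.48 A into n2 (from n3)
  Y(R3) = 0.6803 S between n2,n3
  Y(R4) = 0.1898 S between n3,n0
  Y(R5) = 0.3021 S between n2,n3
  Y(R6) = 0.0004902 S between n1,n2
  L1: short n0↔n2 (DC inductor)
  Y(R7) = 0.0004464 S between n2,n1
  Y(R8) = 0.009615 S between n1,n0
  I3: injects 1.2 A into n0 (from n2)
Assemble and solve the 4×4 MNA system:
  V(n1)=-1.971  V(n2)=0.000  V(n3)=-1.197
  i(L1)=0.9540

1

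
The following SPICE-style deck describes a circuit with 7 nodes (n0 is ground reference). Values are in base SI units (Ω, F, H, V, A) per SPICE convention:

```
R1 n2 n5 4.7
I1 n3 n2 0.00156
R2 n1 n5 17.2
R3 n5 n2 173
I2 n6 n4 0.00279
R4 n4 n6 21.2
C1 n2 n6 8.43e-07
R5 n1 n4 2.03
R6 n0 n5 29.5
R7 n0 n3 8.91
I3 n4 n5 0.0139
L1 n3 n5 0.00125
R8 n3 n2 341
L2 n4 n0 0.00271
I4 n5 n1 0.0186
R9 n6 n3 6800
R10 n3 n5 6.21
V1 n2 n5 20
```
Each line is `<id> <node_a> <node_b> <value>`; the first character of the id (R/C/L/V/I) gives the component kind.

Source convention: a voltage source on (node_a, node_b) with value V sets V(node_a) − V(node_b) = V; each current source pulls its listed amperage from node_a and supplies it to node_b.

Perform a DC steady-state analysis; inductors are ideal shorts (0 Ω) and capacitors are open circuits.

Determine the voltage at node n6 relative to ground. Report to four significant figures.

-0.05901 V

Apply KCL at each of the 6 non-ground nodes and solve the resulting linear system.
Node n1: branches {R2, R5, I4} → V_1 = 0.03231
Node n2: branches {R1, I1, R3, C1, R8, V1} → V_2 = 19.99
Node n3: branches {I1, R7, L1, R8, R9, R10} → V_3 = -0.01384
Node n4: branches {I2, R4, R5, I3, L2} → V_4 = 0.000
Node n5: branches {R1, R2, R3, R6, I3, L1, I4, R10, V1} → V_5 = -0.01384
Node n6: branches {I2, R4, C1, R9} → V_6 = -0.05901
Source currents: i(L1)=0.05864, i(L2)=0.002023, i(V1)=-4.428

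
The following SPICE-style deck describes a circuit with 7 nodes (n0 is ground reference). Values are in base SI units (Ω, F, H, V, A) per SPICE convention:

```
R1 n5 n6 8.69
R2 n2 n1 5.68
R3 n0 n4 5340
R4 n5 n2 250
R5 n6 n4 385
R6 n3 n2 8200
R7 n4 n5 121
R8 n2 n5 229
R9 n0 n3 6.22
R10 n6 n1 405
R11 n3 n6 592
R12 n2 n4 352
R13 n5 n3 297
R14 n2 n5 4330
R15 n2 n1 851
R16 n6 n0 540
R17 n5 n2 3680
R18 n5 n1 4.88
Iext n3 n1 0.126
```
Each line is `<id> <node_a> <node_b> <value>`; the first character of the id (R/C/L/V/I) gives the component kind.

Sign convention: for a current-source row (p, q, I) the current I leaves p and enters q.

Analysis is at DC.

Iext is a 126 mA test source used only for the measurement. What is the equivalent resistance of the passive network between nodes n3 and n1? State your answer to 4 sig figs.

R_eq = 145.4 Ω

Element admittances at DC:
  Y(R1) = 0.1151 S between n5,n6
  Y(R2) = 0.1761 S between n2,n1
  Y(R3) = 0.0001873 S between n0,n4
  Y(R4) = 0.004000 S between n5,n2
  Y(R5) = 0.002597 S between n6,n4
  Y(R6) = 0.0001220 S between n3,n2
  Y(R7) = 0.008264 S between n4,n5
  Y(R8) = 0.004367 S between n2,n5
  Y(R9) = 0.1608 S between n0,n3
  Y(R10) = 0.002469 S between n6,n1
  Y(R11) = 0.001689 S between n3,n6
  Y(R12) = 0.002841 S between n2,n4
  Y(R13) = 0.003367 S between n5,n3
  Y(R14) = 0.0002309 S between n2,n5
  Y(R15) = 0.001175 S between n2,n1
  Y(R16) = 0.001852 S between n6,n0
  Y(R17) = 0.0002717 S between n5,n2
  Y(R18) = 0.2049 S between n5,n1
  Iext: injects 0.126 A into n1 (from n3)
Assemble and solve the 6×6 MNA system:
  V(n1)=18.10  V(n2)=18.05  V(n3)=-0.2165  V(n4)=17.32  V(n5)=17.54  V(n6)=17.05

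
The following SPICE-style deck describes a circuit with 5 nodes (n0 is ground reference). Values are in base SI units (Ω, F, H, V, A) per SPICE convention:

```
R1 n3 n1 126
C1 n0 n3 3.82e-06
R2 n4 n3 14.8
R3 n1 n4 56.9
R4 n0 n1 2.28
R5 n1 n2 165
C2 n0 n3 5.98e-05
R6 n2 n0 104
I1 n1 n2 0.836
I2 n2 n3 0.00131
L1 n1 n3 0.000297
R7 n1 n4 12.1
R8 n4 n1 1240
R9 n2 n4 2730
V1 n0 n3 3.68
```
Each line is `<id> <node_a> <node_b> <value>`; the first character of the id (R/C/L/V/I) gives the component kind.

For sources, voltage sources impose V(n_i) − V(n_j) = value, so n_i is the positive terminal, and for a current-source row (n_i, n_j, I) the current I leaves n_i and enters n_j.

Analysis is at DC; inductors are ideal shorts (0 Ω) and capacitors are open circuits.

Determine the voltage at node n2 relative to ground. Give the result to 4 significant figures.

50.56 V

Element admittances at DC:
  Y(R1) = 0.007937 S between n3,n1
  Y(C1) = 0.000 S between n0,n3
  Y(R2) = 0.06757 S between n4,n3
  Y(R3) = 0.01757 S between n1,n4
  Y(R4) = 0.4386 S between n0,n1
  Y(R5) = 0.006061 S between n1,n2
  Y(C2) = 0.000 S between n0,n3
  Y(R6) = 0.009615 S between n2,n0
  I1: injects 0.836 A into n2 (from n1)
  I2: injects 0.00131 A into n3 (from n2)
  L1: short n1↔n3 (DC inductor)
  Y(R7) = 0.08264 S between n1,n4
  Y(R8) = 0.0008065 S between n4,n1
  Y(R9) = 0.0003663 S between n2,n4
  V1: constraint V(n0)−V(n3) = 3.68
Assemble and solve the 6×6 MNA system:
  V(n1)=-3.680  V(n2)=50.56  V(n3)=-3.680  V(n4)=-3.562
  i(L1)=1.119  i(V1)=-1.128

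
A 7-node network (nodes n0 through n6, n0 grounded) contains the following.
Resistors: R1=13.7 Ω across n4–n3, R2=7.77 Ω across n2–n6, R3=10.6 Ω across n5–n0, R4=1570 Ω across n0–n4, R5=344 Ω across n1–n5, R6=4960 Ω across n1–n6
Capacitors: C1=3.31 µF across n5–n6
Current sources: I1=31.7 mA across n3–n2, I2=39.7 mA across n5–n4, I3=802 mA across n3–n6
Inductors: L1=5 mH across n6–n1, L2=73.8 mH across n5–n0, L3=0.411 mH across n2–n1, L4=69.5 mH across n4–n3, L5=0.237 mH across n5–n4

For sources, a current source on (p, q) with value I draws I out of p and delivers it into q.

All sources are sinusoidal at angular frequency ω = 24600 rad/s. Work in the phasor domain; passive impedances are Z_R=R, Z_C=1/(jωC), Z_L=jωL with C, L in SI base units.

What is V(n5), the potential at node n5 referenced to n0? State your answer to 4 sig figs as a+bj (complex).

-6.553e-05+0.03104j V

Element admittances at ω=24600 rad/s:
  Y(R1) = 0.07299+0.000j S between n4,n3
  Y(R2) = 0.1287+0.000j S between n2,n6
  Y(C1) = 0.000+0.08143j S between n5,n6
  Y(R3) = 0.09434+0.000j S between n5,n0
  I1: injects 0.0317 A into n2 (from n3)
  Y(L1) = 0.000-0.008130j S between n6,n1
  Y(R4) = 0.0006369+0.000j S between n0,n4
  I2: injects 0.0397 A into n4 (from n5)
  Y(L2) = 0.000-0.0005508j S between n5,n0
  Y(L3) = 0.000-0.09891j S between n2,n1
  Y(R5) = 0.002907+0.000j S between n1,n5
  Y(R6) = 0.0002016+0.000j S between n1,n6
  Y(L4) = 0.000-0.0005849j S between n4,n3
  Y(L5) = 0.000-0.1715j S between n5,n4
  I3: injects 0.802 A into n6 (from n3)
Assemble and solve the 6×6 MNA system:
  V(n1)=0.2960-10.00j  V(n2)=0.5853-9.975j  V(n3)=-11.44-4.690j  V(n4)=-0.01714-4.598j  V(n5)=-6.553e-05+0.03104j  V(n6)=0.3580-10.20j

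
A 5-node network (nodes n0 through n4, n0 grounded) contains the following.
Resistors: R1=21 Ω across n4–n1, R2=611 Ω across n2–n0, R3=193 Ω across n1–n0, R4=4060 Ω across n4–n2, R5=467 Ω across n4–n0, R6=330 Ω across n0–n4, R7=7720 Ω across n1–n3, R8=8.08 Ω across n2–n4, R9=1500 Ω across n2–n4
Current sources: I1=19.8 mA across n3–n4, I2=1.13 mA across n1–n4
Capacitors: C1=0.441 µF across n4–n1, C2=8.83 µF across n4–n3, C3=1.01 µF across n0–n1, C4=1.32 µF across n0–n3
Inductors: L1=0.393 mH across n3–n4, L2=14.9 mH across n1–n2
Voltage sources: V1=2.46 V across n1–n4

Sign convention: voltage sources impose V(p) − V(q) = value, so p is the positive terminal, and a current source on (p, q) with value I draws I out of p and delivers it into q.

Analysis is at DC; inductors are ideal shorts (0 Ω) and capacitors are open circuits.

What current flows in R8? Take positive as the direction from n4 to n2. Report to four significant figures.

Element admittances at DC:
  Y(R1) = 0.04762 S between n4,n1
  I1: injects 0.0198 A into n4 (from n3)
  Y(R2) = 0.001637 S between n2,n0
  Y(R3) = 0.005181 S between n1,n0
  Y(C1) = 0.000 S between n4,n1
  Y(C2) = 0.000 S between n4,n3
  Y(R4) = 0.0002463 S between n4,n2
  L1: short n3↔n4 (DC inductor)
  Y(C3) = 0.000 S between n0,n1
  I2: injects 0.00113 A into n4 (from n1)
  Y(R5) = 0.002141 S between n4,n0
  Y(R6) = 0.003030 S between n0,n4
  Y(R7) = 0.0001295 S between n1,n3
  Y(R8) = 0.1238 S between n2,n4
  Y(C4) = 0.000 S between n0,n3
  L2: short n1↔n2 (DC inductor)
  Y(R9) = 0.0006667 S between n2,n4
  V1: constraint V(n1)−V(n4) = 2.46
Assemble and solve the 7×7 MNA system:
  V(n1)=1.061  V(n2)=1.061  V(n3)=-1.399  V(n4)=-1.399
  i(L1)=-0.01948  i(L2)=0.3084  i(V1)=-0.4325

-0.3045 A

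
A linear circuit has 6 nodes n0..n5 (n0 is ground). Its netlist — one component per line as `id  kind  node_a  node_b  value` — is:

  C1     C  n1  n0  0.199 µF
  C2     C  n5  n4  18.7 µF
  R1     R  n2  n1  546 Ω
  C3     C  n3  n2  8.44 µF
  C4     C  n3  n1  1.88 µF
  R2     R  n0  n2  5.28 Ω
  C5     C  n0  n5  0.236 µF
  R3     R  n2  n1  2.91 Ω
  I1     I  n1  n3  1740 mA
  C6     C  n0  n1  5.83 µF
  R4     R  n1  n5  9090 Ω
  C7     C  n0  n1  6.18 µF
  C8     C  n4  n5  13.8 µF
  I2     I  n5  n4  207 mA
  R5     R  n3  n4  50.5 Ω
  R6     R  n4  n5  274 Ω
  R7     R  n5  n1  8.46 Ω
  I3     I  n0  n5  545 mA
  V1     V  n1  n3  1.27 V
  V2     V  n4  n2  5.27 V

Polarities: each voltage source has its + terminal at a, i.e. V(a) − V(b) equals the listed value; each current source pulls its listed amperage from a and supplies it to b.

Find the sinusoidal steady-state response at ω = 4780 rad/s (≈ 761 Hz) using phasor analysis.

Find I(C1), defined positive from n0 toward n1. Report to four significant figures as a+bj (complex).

-0.001407-0.003437j A

Element admittances at ω=4780 rad/s:
  Y(C1) = 0.000+0.0009512j S between n1,n0
  Y(C2) = 0.000+0.08939j S between n5,n4
  Y(R1) = 0.001832+0.000j S between n2,n1
  Y(C3) = 0.000+0.04034j S between n3,n2
  Y(C4) = 0.000+0.008986j S between n3,n1
  Y(R2) = 0.1894+0.000j S between n0,n2
  Y(C5) = 0.000+0.001128j S between n0,n5
  Y(R3) = 0.3436+0.000j S between n2,n1
  I1: injects 1.74 A into n3 (from n1)
  Y(C6) = 0.000+0.02787j S between n0,n1
  Y(R4) = 0.0001100+0.000j S between n1,n5
  Y(C7) = 0.000+0.02954j S between n0,n1
  Y(C8) = 0.000+0.06596j S between n4,n5
  I2: injects 0.207 A into n4 (from n5)
  Y(R5) = 0.01980+0.000j S between n3,n4
  Y(R6) = 0.003650+0.000j S between n4,n5
  Y(R7) = 0.1182+0.000j S between n5,n1
  I3: injects 0.545 A into n5 (from n0)
  V1: constraint V(n1)−V(n3) = 1.27
  V2: constraint V(n4)−V(n2) = 5.27
Assemble and solve the 7×7 MNA system:
  V(n1)=3.613-1.479j  V(n2)=2.417-1.155j  V(n3)=2.343-1.479j  V(n4)=7.687-1.155j  V(n5)=7.050-0.7231j
  i(V1)=-1.833-0.02083j  i(V2)=0.03171-0.1038j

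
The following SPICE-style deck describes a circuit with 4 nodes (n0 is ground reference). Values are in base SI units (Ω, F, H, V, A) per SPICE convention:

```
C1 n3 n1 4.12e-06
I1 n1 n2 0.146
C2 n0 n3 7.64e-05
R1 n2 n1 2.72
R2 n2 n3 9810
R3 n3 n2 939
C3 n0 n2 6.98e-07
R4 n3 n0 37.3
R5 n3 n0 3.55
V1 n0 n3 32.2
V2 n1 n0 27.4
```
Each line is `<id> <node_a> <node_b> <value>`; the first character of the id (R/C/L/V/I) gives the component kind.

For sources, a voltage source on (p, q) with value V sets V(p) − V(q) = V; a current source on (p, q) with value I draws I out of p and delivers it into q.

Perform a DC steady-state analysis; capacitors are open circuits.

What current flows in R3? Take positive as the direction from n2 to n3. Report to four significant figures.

Element admittances at DC:
  Y(C1) = 0.000 S between n3,n1
  I1: injects 0.146 A into n2 (from n1)
  Y(C2) = 0.000 S between n0,n3
  Y(R1) = 0.3676 S between n2,n1
  Y(R2) = 0.0001019 S between n2,n3
  Y(R3) = 0.001065 S between n3,n2
  Y(C3) = 0.000 S between n0,n2
  Y(R4) = 0.02681 S between n3,n0
  Y(R5) = 0.2817 S between n3,n0
  V1: constraint V(n0)−V(n3) = 32.2
  V2: constraint V(n1)−V(n0) = 27.4
Assemble and solve the 5×5 MNA system:
  V(n1)=27.40  V(n2)=27.61  V(n3)=-32.20
  i(V1)=-10.00  i(V2)=-0.06979

0.06369 A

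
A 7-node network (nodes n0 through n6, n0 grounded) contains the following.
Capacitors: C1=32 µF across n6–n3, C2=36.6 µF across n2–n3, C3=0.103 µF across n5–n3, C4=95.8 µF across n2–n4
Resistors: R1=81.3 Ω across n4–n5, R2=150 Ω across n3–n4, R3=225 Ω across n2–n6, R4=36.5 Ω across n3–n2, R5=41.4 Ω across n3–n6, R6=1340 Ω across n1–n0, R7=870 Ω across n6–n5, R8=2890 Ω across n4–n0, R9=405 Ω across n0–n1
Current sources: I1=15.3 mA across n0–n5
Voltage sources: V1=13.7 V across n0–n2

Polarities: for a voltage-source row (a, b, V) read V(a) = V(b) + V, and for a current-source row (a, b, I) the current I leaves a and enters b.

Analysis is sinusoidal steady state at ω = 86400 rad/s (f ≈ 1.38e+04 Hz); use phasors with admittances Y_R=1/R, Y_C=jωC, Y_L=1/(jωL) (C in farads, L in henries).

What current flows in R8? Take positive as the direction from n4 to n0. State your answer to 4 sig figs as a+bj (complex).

MNA unknowns: 6 node voltages V₁..V_6 plus 1 source current (V1)
C1: Y=0.000+2.765j on G[6,3]
R1: Y=0.01230+0.000j on G[4,5]
I1: z[0]−=0.0153, z[5]+=0.0153
R2: Y=0.006667+0.000j on G[3,4]
R3: Y=0.004444+0.000j on G[2,6]
R4: Y=0.02740+0.000j on G[3,2]
C2: Y=0.000+3.162j on G[2,3]
R5: Y=0.02415+0.000j on G[3,6]
R6: Y=0.0007463+0.000j on G[1,0]
C3: Y=0.000+0.008899j on G[5,3]
C4: Y=0.000+8.277j on G[2,4]
R7: Y=0.001149+0.000j on G[6,5]
R8: Y=0.0003460+0.000j on G[4,0]
R9: Y=0.002469+0.000j on G[0,1]
V1: row V0−V2=13.7, i_V1 at 0,2
solve → V1=0.000+0.000j, V2=-13.70+0.000j, V3=-13.70-0.001731j, V4=-13.70-0.001752j, V5=-12.91-0.5241j, V6=-13.70-0.002058j
aux → i_V1=-0.02004-6.063e-07j

-0.004741-6.063e-07j A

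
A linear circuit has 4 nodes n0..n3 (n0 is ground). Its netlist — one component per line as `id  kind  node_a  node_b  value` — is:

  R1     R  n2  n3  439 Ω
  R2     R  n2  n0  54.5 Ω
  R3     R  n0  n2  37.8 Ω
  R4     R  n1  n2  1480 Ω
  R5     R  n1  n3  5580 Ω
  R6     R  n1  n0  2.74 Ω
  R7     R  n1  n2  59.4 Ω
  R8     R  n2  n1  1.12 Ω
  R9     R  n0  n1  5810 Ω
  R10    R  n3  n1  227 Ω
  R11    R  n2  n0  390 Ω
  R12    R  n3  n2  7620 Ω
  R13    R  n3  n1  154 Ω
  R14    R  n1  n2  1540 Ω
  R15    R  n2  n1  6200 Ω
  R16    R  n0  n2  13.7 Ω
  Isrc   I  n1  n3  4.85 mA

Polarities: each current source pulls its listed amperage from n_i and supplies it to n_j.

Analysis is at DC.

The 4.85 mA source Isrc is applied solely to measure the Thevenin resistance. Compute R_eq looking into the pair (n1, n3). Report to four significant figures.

R_eq = 74.18 Ω

Apply KCL at each of the 3 non-ground nodes and solve the resulting linear system.
Node n1: branches {R4, R5, R6, R7, R8, R9, R10, R13, R14, R15, Isrc} → V_1 = -0.0002140
Node n2: branches {R1, R2, R3, R4, R7, R8, R11, R12, R14, R15, R16} → V_2 = 0.0006492
Node n3: branches {R1, R5, R10, R12, R13, Isrc} → V_3 = 0.3595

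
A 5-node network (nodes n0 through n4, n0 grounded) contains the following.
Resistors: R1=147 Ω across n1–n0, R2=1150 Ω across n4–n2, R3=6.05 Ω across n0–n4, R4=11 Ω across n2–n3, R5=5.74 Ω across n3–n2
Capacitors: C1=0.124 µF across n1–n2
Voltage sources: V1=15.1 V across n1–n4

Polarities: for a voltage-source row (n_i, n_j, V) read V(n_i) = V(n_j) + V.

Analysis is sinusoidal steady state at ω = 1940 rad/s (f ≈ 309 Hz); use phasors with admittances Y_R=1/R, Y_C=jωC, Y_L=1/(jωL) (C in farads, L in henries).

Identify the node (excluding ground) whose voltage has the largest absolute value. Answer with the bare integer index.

MNA unknowns: 4 node voltages V₁..V_4 plus 1 source current (V1)
R1: Y=0.006803+0.000j on G[1,0]
R2: Y=0.0008696+0.000j on G[4,2]
R3: Y=0.1653+0.000j on G[0,4]
R4: Y=0.09091+0.000j on G[2,3]
R5: Y=0.1742+0.000j on G[3,2]
C1: Y=0.000+0.0002406j on G[1,2]
V1: row V1−V4=15.1, i_V1 at 1,4
solve → V1=14.50+0.000j, V2=0.4766+3.880j, V3=0.4766+3.880j, V4=-0.5969+0.000j
aux → i_V1=-0.09959-0.003374j

1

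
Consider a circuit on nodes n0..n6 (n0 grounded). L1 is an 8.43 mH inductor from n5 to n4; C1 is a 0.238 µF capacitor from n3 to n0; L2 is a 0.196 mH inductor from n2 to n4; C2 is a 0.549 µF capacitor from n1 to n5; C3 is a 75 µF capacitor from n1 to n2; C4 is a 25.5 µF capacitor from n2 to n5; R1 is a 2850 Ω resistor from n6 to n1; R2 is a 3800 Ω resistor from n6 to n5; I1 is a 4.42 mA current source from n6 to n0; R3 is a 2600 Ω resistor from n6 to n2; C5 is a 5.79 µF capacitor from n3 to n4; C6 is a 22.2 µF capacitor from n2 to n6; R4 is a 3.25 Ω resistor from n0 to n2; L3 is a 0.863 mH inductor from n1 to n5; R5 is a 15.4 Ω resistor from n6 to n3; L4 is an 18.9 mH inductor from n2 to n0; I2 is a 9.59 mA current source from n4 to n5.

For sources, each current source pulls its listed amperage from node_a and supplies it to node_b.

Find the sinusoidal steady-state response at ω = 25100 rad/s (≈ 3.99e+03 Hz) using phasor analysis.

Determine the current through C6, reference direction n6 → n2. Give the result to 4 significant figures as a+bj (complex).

Apply KCL at each of the 6 non-ground nodes and solve the resulting linear system.
Node n1: branches {C2, C3, R1, L3} → V_1 = -0.01522+0.0003296j
Node n2: branches {L2, C3, C4, R3, C6, R4, L4} → V_2 = -0.01522+5.692e-05j
Node n3: branches {C1, C5, R5} → V_3 = -0.008303-0.04413j
Node n4: branches {L1, L2, C5, I2} → V_4 = -0.03126-0.05168j
Node n5: branches {L1, C2, C4, R2, L3, I2} → V_5 = -0.01509-0.01546j
Node n6: branches {R1, R2, I1, R3, C6, R5} → V_6 = -0.02114+0.006483j

-0.003581-0.003297j A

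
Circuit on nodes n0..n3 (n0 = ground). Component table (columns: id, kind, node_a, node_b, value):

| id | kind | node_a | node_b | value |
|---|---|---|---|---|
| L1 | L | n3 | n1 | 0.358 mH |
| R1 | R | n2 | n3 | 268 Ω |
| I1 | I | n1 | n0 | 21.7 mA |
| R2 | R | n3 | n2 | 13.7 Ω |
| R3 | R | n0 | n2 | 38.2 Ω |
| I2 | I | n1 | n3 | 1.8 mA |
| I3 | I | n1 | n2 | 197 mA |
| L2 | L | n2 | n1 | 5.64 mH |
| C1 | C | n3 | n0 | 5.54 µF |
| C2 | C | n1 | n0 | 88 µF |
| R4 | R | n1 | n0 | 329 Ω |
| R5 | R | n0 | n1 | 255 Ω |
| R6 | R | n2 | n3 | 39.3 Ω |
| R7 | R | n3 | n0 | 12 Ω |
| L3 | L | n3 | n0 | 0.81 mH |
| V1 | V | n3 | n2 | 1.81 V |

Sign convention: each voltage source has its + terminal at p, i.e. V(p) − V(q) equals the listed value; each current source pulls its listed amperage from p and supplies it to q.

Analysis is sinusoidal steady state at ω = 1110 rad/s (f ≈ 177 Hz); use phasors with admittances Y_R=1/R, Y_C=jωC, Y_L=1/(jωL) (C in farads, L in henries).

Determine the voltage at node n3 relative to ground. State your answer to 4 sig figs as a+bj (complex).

Apply KCL at each of the 3 non-ground nodes and solve the resulting linear system.
Node n1: branches {L1, I1, I2, I3, L2, C2, R4, R5} → V_1 = -0.1219-0.06532j
Node n2: branches {R1, R2, R3, I3, L2, R6, V1} → V_2 = -1.819+0.01914j
Node n3: branches {L1, R1, R2, I2, C1, R6, R7, L3, V1} → V_3 = -0.009285+0.01914j
Source currents: i(V1)=-0.4161+0.2716j

-0.009285+0.01914j V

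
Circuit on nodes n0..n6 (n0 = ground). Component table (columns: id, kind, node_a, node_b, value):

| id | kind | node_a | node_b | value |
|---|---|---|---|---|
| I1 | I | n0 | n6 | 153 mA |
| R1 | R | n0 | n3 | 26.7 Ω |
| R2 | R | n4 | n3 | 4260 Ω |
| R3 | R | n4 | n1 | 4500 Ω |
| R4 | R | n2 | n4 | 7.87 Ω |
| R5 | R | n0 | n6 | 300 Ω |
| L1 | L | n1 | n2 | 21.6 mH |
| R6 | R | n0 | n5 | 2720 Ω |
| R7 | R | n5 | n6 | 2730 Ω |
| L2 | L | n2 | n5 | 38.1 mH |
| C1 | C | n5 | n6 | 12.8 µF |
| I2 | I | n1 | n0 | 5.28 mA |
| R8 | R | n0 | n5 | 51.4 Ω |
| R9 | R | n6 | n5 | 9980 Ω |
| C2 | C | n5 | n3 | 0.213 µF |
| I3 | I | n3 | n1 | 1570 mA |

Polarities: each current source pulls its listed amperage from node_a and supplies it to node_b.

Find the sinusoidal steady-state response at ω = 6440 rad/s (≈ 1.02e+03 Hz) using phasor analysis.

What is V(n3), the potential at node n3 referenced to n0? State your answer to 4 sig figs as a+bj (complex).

Apply KCL at each of the 6 non-ground nodes and solve the resulting linear system.
Node n1: branches {R3, L1, I2, I3} → V_1 = 99.20+583.3j
Node n2: branches {R4, L1, L2} → V_2 = 92.47+365.8j
Node n3: branches {R1, R2, C2, I3} → V_3 = -40.47+6.363j
Node n4: branches {R2, R3, R4} → V_4 = 92.24+365.6j
Node n5: branches {R6, R7, L2, C1, R8, R9, C2} → V_5 = 71.78-10.44j
Node n6: branches {I1, R5, R7, C1, R9} → V_6 = 72.16-9.380j

-40.47+6.363j V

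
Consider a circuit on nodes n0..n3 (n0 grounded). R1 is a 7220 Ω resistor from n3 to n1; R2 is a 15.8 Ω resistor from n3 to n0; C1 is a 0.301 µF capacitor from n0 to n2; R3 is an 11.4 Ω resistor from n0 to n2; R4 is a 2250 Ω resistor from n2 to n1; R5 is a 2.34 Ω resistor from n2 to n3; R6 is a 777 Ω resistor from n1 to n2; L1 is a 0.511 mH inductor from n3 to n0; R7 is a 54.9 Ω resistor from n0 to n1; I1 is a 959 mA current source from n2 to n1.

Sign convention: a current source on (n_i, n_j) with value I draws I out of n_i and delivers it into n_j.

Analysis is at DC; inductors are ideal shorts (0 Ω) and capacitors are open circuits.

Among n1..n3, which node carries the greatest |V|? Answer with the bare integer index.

1

Element admittances at DC:
  Y(R1) = 0.0001385 S between n3,n1
  Y(R2) = 0.06329 S between n3,n0
  Y(C1) = 0.000 S between n0,n2
  Y(R3) = 0.08772 S between n0,n2
  Y(R4) = 0.0004444 S between n2,n1
  Y(R5) = 0.4274 S between n2,n3
  Y(R6) = 0.001287 S between n1,n2
  L1: short n3↔n0 (DC inductor)
  Y(R7) = 0.01821 S between n0,n1
  I1: injects 0.959 A into n1 (from n2)
Assemble and solve the 4×4 MNA system:
  V(n1)=47.60  V(n2)=-1.696  V(n3)=0.000
  i(L1)=-0.7183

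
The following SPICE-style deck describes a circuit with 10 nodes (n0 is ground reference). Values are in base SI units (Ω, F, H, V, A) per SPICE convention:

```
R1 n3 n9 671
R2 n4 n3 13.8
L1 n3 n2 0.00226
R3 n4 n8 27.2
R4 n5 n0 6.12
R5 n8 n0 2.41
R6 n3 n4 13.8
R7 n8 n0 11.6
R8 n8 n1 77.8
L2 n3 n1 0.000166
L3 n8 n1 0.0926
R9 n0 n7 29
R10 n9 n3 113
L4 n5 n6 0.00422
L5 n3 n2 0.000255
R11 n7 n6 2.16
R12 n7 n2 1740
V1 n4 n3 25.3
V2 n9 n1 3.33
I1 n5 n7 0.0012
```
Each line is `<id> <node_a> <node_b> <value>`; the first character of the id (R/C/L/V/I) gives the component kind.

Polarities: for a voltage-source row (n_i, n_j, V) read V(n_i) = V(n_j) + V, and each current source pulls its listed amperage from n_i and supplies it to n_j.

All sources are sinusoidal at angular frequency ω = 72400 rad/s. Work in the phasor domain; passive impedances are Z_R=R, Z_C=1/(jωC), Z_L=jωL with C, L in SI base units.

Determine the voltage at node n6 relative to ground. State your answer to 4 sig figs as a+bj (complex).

-0.2679-0.03382j V

Element admittances at ω=72400 rad/s:
  Y(R1) = 0.001490+0.000j S between n3,n9
  Y(R2) = 0.07246+0.000j S between n4,n3
  Y(L1) = 0.000-0.006112j S between n3,n2
  Y(R3) = 0.03676+0.000j S between n4,n8
  Y(R4) = 0.1634+0.000j S between n5,n0
  Y(R5) = 0.4149+0.000j S between n8,n0
  Y(R6) = 0.07246+0.000j S between n3,n4
  Y(R7) = 0.08621+0.000j S between n8,n0
  Y(R8) = 0.01285+0.000j S between n8,n1
  Y(L2) = 0.000-0.08321j S between n3,n1
  Y(L3) = 0.000-0.0001492j S between n8,n1
  Y(R9) = 0.03448+0.000j S between n0,n7
  Y(R10) = 0.008850+0.000j S between n9,n3
  Y(L4) = 0.000-0.003273j S between n5,n6
  Y(L5) = 0.000-0.05417j S between n3,n2
  Y(R11) = 0.4630+0.000j S between n7,n6
  Y(R12) = 0.0005747+0.000j S between n7,n2
  V1: constraint V(n4)−V(n3) = 25.3
  V2: constraint V(n9)−V(n1) = 3.33
  I1: injects 0.0012 A into n7 (from n5)
Assemble and solve the 11×11 MNA system:
  V(n1)=-18.09+1.662j  V(n2)=-18.67-0.4716j  V(n3)=-18.67-0.6471j  V(n4)=6.634-0.6471j  V(n5)=-0.008126+0.005204j  V(n6)=-0.2679-0.03382j  V(n7)=-0.2682-0.03199j  V(n8)=0.02110+0.0005042j  V(n9)=-14.76+1.662j
  i(V1)=-3.910+0.02381j  i(V2)=-0.04039-0.02388j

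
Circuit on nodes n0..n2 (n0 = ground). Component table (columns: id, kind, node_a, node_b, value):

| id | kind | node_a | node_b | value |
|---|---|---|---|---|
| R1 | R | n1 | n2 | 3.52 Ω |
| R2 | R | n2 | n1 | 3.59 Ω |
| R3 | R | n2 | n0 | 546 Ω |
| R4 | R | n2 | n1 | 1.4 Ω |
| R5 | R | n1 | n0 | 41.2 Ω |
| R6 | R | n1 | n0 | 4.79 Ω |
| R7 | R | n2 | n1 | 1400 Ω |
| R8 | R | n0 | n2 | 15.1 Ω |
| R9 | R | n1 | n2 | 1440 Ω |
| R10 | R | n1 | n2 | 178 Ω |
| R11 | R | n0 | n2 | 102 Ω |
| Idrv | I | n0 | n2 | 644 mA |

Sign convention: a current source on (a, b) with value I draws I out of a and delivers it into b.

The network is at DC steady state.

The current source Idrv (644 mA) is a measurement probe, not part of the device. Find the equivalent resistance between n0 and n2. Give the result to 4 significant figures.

Apply KCL at each of the 2 non-ground nodes and solve the resulting linear system.
Node n1: branches {R1, R2, R4, R5, R6, R7, R9, R10} → V_1 = 1.981
Node n2: branches {R1, R2, R3, R4, R7, R8, R9, R10, R11, Idrv} → V_2 = 2.341

R_eq = 3.635 Ω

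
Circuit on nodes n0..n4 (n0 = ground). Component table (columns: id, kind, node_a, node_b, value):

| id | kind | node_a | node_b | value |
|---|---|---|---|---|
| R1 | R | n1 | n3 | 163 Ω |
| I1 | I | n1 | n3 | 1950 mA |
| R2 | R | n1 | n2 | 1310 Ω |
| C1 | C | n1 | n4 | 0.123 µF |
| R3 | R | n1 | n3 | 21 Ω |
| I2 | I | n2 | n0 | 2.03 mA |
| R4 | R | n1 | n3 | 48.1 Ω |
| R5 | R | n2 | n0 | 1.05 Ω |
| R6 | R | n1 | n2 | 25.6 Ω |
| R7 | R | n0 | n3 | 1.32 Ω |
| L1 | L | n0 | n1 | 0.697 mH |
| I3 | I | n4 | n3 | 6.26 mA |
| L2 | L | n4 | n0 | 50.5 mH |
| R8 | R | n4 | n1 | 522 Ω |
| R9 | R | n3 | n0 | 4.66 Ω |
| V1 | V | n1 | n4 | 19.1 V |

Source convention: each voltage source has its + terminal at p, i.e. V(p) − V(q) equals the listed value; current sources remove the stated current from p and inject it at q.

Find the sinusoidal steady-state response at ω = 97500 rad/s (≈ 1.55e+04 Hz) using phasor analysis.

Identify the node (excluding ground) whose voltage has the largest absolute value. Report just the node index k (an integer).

Element admittances at ω=97500 rad/s:
  Y(R1) = 0.006135+0.000j S between n1,n3
  I1: injects 1.95 A into n3 (from n1)
  Y(R2) = 0.0007634+0.000j S between n1,n2
  Y(C1) = 0.000+0.01199j S between n1,n4
  Y(R3) = 0.04762+0.000j S between n1,n3
  I2: injects 0.00203 A into n0 (from n2)
  Y(R4) = 0.02079+0.000j S between n1,n3
  Y(R5) = 0.9524+0.000j S between n2,n0
  Y(R6) = 0.03906+0.000j S between n1,n2
  Y(R7) = 0.7576+0.000j S between n0,n3
  Y(L1) = 0.000-0.01472j S between n0,n1
  I3: injects 0.00626 A into n3 (from n4)
  Y(L2) = 0.000-0.0002031j S between n4,n0
  Y(R8) = 0.001916+0.000j S between n4,n1
  Y(R9) = 0.2146+0.000j S between n3,n0
  V1: constraint V(n1)−V(n4) = 19.1
Assemble and solve the 5×5 MNA system:
  V(n1)=-16.58-2.338j  V(n2)=-0.6677-0.09386j  V(n3)=0.6879-0.1665j  V(n4)=-35.68-2.338j
  i(V1)=-0.03080-0.2218j

4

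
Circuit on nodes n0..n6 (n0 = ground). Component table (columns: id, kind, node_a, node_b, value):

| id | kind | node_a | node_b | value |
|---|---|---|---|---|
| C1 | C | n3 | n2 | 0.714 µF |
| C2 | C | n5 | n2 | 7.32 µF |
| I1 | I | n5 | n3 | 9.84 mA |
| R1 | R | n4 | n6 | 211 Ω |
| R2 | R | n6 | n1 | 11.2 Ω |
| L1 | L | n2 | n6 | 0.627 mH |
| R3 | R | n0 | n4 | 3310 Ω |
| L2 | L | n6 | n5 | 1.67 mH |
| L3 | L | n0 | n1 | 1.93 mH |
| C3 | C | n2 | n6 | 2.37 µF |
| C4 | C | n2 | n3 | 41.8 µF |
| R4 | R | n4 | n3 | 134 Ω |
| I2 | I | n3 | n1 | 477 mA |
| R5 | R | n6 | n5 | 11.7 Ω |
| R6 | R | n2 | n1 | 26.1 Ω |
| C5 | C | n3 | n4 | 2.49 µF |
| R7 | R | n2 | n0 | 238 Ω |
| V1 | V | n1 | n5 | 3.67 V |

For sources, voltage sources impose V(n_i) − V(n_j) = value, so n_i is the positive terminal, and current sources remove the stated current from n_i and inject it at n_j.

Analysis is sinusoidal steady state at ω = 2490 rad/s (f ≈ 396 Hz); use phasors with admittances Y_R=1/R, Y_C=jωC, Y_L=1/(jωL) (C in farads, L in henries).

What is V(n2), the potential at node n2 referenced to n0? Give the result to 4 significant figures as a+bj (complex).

-3.707-0.3460j V

MNA unknowns: 6 node voltages V₁..V_6 plus 1 source current (V1)
C1: Y=0.000+0.001778j on G[3,2]
C2: Y=0.000+0.01823j on G[5,2]
I1: z[5]−=0.00984, z[3]+=0.00984
R1: Y=0.004739+0.000j on G[4,6]
R2: Y=0.08929+0.000j on G[6,1]
L1: Y=0.000-0.6405j on G[2,6]
R3: Y=0.0003021+0.000j on G[0,4]
L2: Y=0.000-0.2405j on G[6,5]
L3: Y=0.000-0.2081j on G[0,1]
C3: Y=0.000+0.005901j on G[2,6]
C4: Y=0.000+0.1041j on G[2,3]
R4: Y=0.007463+0.000j on G[4,3]
I2: z[3]−=0.477, z[1]+=0.477
R5: Y=0.08547+0.000j on G[6,5]
R6: Y=0.03831+0.000j on G[2,1]
C5: Y=0.000+0.006200j on G[3,4]
R7: Y=0.004202+0.000j on G[2,0]
V1: row V1−V5=3.67, i_V1 at 1,5
solve → V1=-0.003051+0.08115j, V2=-3.707-0.3460j, V3=-3.829+4.026j, V4=-4.339+2.711j, V5=-3.673+0.08115j, V6=-3.698+0.1473j
aux → i_V1=-0.01172-0.01109j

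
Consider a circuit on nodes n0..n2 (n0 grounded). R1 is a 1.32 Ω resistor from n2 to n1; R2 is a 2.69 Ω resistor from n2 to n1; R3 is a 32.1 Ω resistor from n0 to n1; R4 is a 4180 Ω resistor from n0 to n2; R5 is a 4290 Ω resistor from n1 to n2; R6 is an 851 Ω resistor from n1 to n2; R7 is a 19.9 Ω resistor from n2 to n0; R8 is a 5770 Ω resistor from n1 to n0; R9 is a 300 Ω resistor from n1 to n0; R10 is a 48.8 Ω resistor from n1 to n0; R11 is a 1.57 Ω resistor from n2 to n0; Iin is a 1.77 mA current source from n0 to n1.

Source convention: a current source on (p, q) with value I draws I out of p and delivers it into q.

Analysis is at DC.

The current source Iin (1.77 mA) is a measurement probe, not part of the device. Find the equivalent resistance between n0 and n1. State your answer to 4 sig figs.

R_eq = 2.072 Ω

Apply KCL at each of the 2 non-ground nodes and solve the resulting linear system.
Node n1: branches {R1, R2, R3, R5, R6, R8, R9, R10, Iin} → V_1 = 0.003667
Node n2: branches {R1, R2, R4, R5, R6, R7, R11} → V_2 = 0.002281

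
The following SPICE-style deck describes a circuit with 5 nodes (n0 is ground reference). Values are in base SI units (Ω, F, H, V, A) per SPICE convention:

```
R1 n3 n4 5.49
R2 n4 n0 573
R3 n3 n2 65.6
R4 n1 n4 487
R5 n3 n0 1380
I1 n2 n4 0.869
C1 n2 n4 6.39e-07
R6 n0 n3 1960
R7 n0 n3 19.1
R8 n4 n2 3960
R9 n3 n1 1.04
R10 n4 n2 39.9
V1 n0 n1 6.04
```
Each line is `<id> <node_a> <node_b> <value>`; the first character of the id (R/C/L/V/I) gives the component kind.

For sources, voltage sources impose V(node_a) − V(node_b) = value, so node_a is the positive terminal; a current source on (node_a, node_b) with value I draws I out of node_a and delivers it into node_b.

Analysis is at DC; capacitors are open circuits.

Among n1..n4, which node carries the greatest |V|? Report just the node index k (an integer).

MNA unknowns: 4 node voltages V₁..V_4 plus 1 source current (V1)
R1: Y=0.1821 on G[3,4]
R2: Y=0.001745 on G[4,0]
R3: Y=0.01524 on G[3,2]
R4: Y=0.002053 on G[1,4]
R5: Y=0.0007246 on G[3,0]
I1: z[2]−=0.869, z[4]+=0.869
C1: Y=0.000 on G[2,4]
R6: Y=0.0005102 on G[0,3]
R7: Y=0.05236 on G[0,3]
R8: Y=0.0002525 on G[4,2]
R9: Y=0.9615 on G[3,1]
R10: Y=0.02506 on G[4,2]
V1: row V0−V1=6.04, i_V1 at 0,1
solve → V1=-6.040, V2=-26.07, V3=-5.718, V4=-4.000
aux → i_V1=-0.3134

2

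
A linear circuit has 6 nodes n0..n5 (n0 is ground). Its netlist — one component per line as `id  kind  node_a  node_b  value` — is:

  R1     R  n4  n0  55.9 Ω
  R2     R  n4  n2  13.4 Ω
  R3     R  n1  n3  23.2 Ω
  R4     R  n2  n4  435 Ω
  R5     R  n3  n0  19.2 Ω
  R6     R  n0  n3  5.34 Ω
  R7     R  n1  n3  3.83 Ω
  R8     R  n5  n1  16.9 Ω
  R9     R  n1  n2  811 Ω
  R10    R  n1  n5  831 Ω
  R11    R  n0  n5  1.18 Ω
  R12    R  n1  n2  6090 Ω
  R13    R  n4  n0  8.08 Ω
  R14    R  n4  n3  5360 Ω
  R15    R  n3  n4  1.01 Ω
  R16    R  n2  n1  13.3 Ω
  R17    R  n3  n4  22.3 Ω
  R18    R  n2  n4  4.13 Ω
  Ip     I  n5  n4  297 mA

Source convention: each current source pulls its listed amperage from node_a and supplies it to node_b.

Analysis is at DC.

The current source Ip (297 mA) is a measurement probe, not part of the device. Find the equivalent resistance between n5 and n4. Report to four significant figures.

R_eq = 3.550 Ω

MNA unknowns: 5 node voltages V₁..V_5
R1: Y=0.01789 on G[4,0]
R2: Y=0.07463 on G[4,2]
R3: Y=0.04310 on G[1,3]
R4: Y=0.002299 on G[2,4]
R5: Y=0.05208 on G[3,0]
R6: Y=0.1873 on G[0,3]
R7: Y=0.2611 on G[1,3]
R8: Y=0.05917 on G[5,1]
R9: Y=0.001233 on G[1,2]
R10: Y=0.001203 on G[1,5]
R11: Y=0.8475 on G[0,5]
R12: Y=0.0001642 on G[1,2]
R13: Y=0.1238 on G[4,0]
R14: Y=0.0001866 on G[4,3]
R15: Y=0.9901 on G[3,4]
R16: Y=0.07519 on G[2,1]
R17: Y=0.04484 on G[3,4]
R18: Y=0.2421 on G[2,4]
Ip: z[5]−=0.297, z[4]+=0.297
solve → V1=0.4914, V2=0.7079, V3=0.5929, V4=0.7599, V5=-0.2945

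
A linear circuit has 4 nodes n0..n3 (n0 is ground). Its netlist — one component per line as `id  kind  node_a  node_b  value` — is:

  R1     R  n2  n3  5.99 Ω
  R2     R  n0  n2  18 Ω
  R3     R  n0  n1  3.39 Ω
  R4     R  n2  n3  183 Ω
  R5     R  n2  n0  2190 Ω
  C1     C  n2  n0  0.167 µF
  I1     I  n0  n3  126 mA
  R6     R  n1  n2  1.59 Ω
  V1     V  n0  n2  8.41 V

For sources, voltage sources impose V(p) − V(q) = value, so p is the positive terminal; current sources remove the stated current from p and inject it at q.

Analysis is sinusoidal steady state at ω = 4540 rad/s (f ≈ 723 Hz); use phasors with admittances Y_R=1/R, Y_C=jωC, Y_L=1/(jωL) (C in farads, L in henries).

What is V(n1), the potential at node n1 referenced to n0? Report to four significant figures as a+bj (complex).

Element admittances at ω=4540 rad/s:
  Y(R1) = 0.1669+0.000j S between n2,n3
  Y(R2) = 0.05556+0.000j S between n0,n2
  Y(R3) = 0.2950+0.000j S between n0,n1
  Y(R4) = 0.005464+0.000j S between n2,n3
  Y(R5) = 0.0004566+0.000j S between n2,n0
  Y(C1) = 0.000+0.0007582j S between n2,n0
  I1: injects 0.126 A into n3 (from n0)
  Y(R6) = 0.6289+0.000j S between n1,n2
  V1: constraint V(n0)−V(n2) = 8.41
Assemble and solve the 4×4 MNA system:
  V(n1)=-5.725+0.000j  V(n2)=-8.410+0.000j  V(n3)=-7.679+0.000j
  i(V1)=-2.286-0.006376j

-5.725+0.000j V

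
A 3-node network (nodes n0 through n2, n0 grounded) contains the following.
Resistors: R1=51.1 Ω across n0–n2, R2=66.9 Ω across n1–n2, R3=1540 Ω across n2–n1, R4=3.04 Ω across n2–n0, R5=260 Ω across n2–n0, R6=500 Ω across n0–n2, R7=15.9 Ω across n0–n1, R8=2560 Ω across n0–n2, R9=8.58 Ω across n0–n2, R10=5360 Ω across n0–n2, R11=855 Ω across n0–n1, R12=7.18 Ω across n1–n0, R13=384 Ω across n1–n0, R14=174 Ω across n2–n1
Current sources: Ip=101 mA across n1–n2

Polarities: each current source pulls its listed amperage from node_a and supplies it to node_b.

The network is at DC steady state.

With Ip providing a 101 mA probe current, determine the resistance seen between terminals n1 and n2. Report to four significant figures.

R_eq = 6.072 Ω

Element admittances at DC:
  Y(R1) = 0.01957 S between n0,n2
  Y(R2) = 0.01495 S between n1,n2
  Y(R3) = 0.0006494 S between n2,n1
  Y(R4) = 0.3289 S between n2,n0
  Y(R5) = 0.003846 S between n2,n0
  Y(R6) = 0.002000 S between n0,n2
  Y(R7) = 0.06289 S between n0,n1
  Y(R8) = 0.0003906 S between n0,n2
  Y(R9) = 0.1166 S between n0,n2
  Y(R10) = 0.0001866 S between n0,n2
  Y(R11) = 0.001170 S between n0,n1
  Y(R12) = 0.1393 S between n1,n0
  Y(R13) = 0.002604 S between n1,n0
  Y(R14) = 0.005747 S between n2,n1
  Ip: injects 0.101 A into n2 (from n1)
Assemble and solve the 2×2 MNA system:
  V(n1)=-0.4269  V(n2)=0.1864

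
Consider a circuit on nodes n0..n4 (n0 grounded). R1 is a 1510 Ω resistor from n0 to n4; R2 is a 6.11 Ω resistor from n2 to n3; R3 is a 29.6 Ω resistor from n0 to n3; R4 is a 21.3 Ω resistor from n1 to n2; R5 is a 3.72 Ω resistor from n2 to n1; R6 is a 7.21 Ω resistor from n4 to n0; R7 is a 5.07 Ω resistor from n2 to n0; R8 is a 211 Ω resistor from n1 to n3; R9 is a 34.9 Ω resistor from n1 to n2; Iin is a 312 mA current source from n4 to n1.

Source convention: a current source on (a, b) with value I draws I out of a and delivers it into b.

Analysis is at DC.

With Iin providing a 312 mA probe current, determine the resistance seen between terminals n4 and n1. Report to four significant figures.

Apply KCL at each of the 4 non-ground nodes and solve the resulting linear system.
Node n1: branches {R4, R5, R8, R9, Iin} → V_1 = 2.272
Node n2: branches {R2, R4, R5, R7, R9} → V_2 = 1.381
Node n3: branches {R2, R3, R8} → V_3 = 1.171
Node n4: branches {R1, R6, Iin} → V_4 = -2.239

R_eq = 14.46 Ω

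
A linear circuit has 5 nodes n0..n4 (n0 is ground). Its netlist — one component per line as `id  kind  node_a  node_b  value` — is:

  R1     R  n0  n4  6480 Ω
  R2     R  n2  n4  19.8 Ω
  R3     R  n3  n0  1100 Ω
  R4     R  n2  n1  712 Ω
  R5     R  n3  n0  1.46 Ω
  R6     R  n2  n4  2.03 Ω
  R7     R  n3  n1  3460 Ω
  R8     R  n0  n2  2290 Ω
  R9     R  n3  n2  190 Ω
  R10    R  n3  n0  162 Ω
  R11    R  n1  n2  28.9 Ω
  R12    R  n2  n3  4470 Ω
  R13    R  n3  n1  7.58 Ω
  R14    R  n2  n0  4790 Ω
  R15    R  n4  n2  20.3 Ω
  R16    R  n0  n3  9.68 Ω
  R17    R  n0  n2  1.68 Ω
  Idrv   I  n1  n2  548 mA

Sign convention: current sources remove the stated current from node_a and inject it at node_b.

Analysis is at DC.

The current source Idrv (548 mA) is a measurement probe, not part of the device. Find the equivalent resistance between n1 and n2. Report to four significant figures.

MNA unknowns: 4 node voltages V₁..V_4
R1: Y=0.0001543 on G[0,4]
R2: Y=0.05051 on G[2,4]
R3: Y=0.0009091 on G[3,0]
R4: Y=0.001404 on G[2,1]
R5: Y=0.6849 on G[3,0]
R6: Y=0.4926 on G[2,4]
R7: Y=0.0002890 on G[3,1]
R8: Y=0.0004367 on G[0,2]
R9: Y=0.005263 on G[3,2]
R10: Y=0.006173 on G[3,0]
R11: Y=0.03460 on G[1,2]
R12: Y=0.0002237 on G[2,3]
R13: Y=0.1319 on G[3,1]
R14: Y=0.0002088 on G[2,0]
R15: Y=0.04926 on G[4,2]
R16: Y=0.1033 on G[0,3]
R17: Y=0.5952 on G[0,2]
Idrv: z[1]−=0.548, z[2]+=0.548
solve → V1=-3.504, V2=0.6574, V3=-0.4927, V4=0.6572

R_eq = 7.594 Ω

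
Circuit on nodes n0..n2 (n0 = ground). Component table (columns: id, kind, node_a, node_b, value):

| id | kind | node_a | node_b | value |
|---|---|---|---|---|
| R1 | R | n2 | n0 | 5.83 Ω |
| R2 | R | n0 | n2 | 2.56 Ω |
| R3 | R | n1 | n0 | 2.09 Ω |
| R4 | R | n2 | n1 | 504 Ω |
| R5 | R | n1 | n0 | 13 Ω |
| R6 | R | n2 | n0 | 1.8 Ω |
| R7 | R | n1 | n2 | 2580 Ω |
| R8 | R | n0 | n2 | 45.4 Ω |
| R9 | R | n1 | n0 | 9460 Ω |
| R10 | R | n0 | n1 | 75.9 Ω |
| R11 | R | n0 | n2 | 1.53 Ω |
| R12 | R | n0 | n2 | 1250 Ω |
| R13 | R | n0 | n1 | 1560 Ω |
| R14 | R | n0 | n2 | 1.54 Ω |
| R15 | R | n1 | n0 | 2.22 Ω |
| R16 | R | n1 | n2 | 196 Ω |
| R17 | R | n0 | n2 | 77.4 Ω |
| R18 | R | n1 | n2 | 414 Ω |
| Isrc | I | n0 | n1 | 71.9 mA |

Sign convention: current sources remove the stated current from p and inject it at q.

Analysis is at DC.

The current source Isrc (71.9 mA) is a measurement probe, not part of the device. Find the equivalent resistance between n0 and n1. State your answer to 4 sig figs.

R_eq = 0.9712 Ω

MNA unknowns: 2 node voltages V₁..V_2
R1: Y=0.1715 on G[2,0]
R2: Y=0.3906 on G[0,2]
R3: Y=0.4785 on G[1,0]
R4: Y=0.001984 on G[2,1]
R5: Y=0.07692 on G[1,0]
R6: Y=0.5556 on G[2,0]
R7: Y=0.0003876 on G[1,2]
R8: Y=0.02203 on G[0,2]
R9: Y=0.0001057 on G[1,0]
R10: Y=0.01318 on G[0,1]
R11: Y=0.6536 on G[0,2]
R12: Y=0.0008000 on G[0,2]
R13: Y=0.0006410 on G[0,1]
R14: Y=0.6494 on G[0,2]
R15: Y=0.4505 on G[1,0]
R16: Y=0.005102 on G[1,2]
R17: Y=0.01292 on G[0,2]
R18: Y=0.002415 on G[1,2]
Isrc: z[0]−=0.0719, z[1]+=0.0719
solve → V1=0.06983, V2=0.0002800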